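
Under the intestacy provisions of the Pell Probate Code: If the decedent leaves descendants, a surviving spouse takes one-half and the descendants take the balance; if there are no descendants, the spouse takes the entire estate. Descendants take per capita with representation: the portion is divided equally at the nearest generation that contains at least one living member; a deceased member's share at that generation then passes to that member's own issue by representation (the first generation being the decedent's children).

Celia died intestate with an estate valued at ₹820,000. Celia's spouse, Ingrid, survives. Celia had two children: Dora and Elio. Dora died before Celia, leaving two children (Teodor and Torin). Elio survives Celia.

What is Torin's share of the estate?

Torin receives ₹102,500.

Ingrid takes one-half of ₹820,000 = ₹410,000. The remaining ₹410,000 passes to the descendants.
The descendants' portion (₹410,000) is divided into 2 shares of ₹205,000: Elio takes ₹205,000; Dora's ₹205,000 share passes to Dora's issue.
Dora's share (₹205,000) is divided into 2 shares of ₹102,500: Teodor and Torin each take ₹102,500.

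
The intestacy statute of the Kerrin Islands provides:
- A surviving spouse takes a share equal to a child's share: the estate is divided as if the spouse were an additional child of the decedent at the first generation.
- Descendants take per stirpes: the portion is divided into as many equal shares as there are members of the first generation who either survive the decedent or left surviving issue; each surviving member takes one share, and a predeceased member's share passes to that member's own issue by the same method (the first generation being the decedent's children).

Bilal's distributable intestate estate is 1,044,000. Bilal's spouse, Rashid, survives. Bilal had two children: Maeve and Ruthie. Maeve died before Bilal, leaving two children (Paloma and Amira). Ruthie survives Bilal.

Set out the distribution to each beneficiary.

The spouse counts as an additional share at the children's level, so there are 3 primary shares of 348,000. Rashid takes one such share (348,000).
The children's combined portion (696,000) is divided into 2 shares of 348,000: Ruthie takes 348,000; Maeve's 348,000 share passes to Maeve's issue.
Maeve's share (348,000) is divided into 2 shares of 174,000: Paloma and Amira each take 174,000.

Rashid: 348,000; Paloma: 174,000; Amira: 174,000; Ruthie: 348,000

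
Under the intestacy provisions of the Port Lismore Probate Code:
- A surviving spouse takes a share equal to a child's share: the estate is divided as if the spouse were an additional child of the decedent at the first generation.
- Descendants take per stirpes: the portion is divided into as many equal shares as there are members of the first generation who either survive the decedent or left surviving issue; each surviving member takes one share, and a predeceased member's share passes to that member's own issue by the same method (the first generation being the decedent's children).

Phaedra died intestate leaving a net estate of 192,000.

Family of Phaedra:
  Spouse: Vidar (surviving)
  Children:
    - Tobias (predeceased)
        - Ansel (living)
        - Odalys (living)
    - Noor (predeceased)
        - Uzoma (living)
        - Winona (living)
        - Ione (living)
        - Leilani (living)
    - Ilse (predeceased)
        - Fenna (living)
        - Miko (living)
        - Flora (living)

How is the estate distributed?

Vidar: 48,000; Ansel: 24,000; Odalys: 24,000; Uzoma: 12,000; Winona: 12,000; Ione: 12,000; Leilani: 12,000; Fenna: 16,000; Miko: 16,000; Flora: 16,000

The spouse counts as an additional share at the children's level, so there are 4 primary shares of 48,000. Vidar takes one such share (48,000).
The children's combined portion (144,000) is divided into 3 shares of 48,000: Tobias's 48,000 share passes to Tobias's issue; Noor's 48,000 share passes to Noor's issue; Ilse's 48,000 share passes to Ilse's issue.
Tobias's share (48,000) is divided into 2 shares of 24,000: Ansel and Odalys each take 24,000.
Noor's share (48,000) is divided into 4 shares of 12,000: Uzoma, Winona, Ione, and Leilani each take 12,000.
Ilse's share (48,000) is divided into 3 shares of 16,000: Fenna, Miko, and Flora each take 16,000.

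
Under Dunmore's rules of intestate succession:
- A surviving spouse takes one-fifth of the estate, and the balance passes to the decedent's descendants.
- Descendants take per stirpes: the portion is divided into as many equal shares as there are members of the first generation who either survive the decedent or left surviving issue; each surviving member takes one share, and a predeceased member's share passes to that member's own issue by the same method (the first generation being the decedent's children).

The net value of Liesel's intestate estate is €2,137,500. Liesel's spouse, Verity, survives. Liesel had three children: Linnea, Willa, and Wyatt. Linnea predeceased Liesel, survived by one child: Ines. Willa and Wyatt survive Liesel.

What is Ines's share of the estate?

Verity takes one-fifth of €2,137,500 = €427,500. The remaining €1,710,000 passes to the descendants.
The descendants' portion (€1,710,000) is divided into 3 shares of €570,000: Willa and Wyatt each take €570,000; Linnea's €570,000 share passes to Linnea's issue.
Linnea's share (€570,000) passes entirely to Ines.

Ines receives €570,000.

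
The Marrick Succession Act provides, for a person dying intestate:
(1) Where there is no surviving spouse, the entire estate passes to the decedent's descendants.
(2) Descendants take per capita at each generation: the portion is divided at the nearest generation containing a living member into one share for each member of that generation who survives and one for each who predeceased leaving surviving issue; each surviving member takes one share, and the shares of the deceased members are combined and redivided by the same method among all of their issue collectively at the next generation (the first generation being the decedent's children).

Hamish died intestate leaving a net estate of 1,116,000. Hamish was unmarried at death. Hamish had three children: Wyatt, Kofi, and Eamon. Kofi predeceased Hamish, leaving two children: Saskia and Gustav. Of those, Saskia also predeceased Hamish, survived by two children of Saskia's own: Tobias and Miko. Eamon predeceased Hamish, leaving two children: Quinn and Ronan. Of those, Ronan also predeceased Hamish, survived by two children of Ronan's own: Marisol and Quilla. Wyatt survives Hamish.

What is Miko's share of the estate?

The entire 1,116,000 passes to the descendants.
That amount (1,116,000) is divided at the children's generation into 3 shares of 372,000. Wyatt takes 372,000. The 2 shares of the deceased (Kofi and Eamon) are combined into a pool of 744,000.
That pool (744,000) is divided at the grandchildren's generation into 4 shares of 186,000. Gustav and Quinn each take 186,000. The 2 shares of the deceased (Saskia and Ronan) are combined into a pool of 372,000.
That pool (372,000) is divided at the great-grandchildren's generation equally among Tobias, Miko, Marisol, and Quilla: 93,000 each.

Miko receives 93,000.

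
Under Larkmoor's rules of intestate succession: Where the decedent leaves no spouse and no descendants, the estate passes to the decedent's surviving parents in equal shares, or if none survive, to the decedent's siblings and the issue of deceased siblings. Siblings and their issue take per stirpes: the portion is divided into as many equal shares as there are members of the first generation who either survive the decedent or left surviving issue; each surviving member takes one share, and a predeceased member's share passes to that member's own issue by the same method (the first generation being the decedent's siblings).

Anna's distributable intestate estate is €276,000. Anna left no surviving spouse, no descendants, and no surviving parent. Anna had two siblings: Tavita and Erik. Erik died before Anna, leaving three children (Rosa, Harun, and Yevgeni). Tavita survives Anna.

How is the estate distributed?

The entire €276,000 passes to the siblings and their issue.
That amount (€276,000) is divided into 2 shares of €138,000: Tavita takes €138,000; Erik's €138,000 share passes to Erik's issue.
Erik's share (€138,000) is divided into 3 shares of €46,000: Rosa, Harun, and Yevgeni each take €46,000.

Tavita: €138,000; Rosa: €46,000; Harun: €46,000; Yevgeni: €46,000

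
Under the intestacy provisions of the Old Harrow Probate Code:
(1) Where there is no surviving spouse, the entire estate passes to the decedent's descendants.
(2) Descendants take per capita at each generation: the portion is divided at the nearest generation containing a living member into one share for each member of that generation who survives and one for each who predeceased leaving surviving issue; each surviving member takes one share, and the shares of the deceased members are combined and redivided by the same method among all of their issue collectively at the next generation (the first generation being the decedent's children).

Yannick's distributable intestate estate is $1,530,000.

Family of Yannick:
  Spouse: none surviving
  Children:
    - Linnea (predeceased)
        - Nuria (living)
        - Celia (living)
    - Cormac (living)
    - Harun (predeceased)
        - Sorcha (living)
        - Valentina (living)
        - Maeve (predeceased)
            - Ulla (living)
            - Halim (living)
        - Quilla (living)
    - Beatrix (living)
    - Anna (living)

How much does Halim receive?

Halim receives $51,000.

The entire $1,530,000 passes to the descendants.
That amount ($1,530,000) is divided at the children's generation into 5 shares of $306,000. Cormac, Beatrix, and Anna each take $306,000. The 2 shares of the deceased (Linnea and Harun) are combined into a pool of $612,000.
That pool ($612,000) is divided at the grandchildren's generation into 6 shares of $102,000. Nuria, Celia, Sorcha, Valentina, and Quilla each take $102,000. The remaining share for the deceased Maeve ($102,000) is carried to the next generation.
That pool ($102,000) is divided at the great-grandchildren's generation equally among Ulla and Halim: $51,000 each.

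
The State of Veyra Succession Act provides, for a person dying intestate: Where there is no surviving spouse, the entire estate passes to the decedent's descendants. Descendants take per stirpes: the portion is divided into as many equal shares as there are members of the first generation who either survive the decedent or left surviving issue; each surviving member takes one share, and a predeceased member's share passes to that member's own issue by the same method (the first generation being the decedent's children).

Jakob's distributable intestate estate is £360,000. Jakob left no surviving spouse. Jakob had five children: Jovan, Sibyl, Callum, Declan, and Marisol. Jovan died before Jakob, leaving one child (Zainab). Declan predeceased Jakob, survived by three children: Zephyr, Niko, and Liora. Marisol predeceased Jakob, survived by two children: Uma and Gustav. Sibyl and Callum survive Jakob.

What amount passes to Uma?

The entire £360,000 passes to the descendants.
That amount (£360,000) is divided into 5 shares of £72,000: Sibyl and Callum each take £72,000; Jovan's £72,000 share passes to Jovan's issue; Declan's £72,000 share passes to Declan's issue; Marisol's £72,000 share passes to Marisol's issue.
Jovan's share (£72,000) passes entirely to Zainab.
Declan's share (£72,000) is divided into 3 shares of £24,000: Zephyr, Niko, and Liora each take £24,000.
Marisol's share (£72,000) is divided into 2 shares of £36,000: Uma and Gustav each take £36,000.

Uma receives £36,000.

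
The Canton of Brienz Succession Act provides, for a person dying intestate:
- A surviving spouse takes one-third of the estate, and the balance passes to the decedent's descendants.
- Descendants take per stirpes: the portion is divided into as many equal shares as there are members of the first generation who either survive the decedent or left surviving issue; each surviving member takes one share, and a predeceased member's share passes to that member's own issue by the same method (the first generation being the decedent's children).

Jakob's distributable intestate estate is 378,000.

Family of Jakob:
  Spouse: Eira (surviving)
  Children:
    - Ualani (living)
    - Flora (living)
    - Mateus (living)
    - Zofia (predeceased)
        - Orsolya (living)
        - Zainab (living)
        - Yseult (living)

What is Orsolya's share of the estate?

Eira takes one-third of 378,000 = 126,000. The remaining 252,000 passes to the descendants.
The descendants' portion (252,000) is divided into 4 shares of 63,000: Ualani, Flora, and Mateus each take 63,000; Zofia's 63,000 share passes to Zofia's issue.
Zofia's share (63,000) is divided into 3 shares of 21,000: Orsolya, Zainab, and Yseult each take 21,000.

Orsolya receives 21,000.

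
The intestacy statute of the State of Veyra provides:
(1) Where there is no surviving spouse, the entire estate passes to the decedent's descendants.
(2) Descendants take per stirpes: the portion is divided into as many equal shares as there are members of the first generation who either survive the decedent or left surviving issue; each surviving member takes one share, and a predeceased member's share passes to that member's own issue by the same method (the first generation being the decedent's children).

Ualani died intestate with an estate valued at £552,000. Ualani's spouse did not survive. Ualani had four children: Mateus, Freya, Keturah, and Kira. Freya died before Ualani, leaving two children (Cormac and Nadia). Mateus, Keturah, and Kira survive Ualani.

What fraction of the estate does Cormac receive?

The entire £552,000 passes to the descendants.
That amount (£552,000) is divided into 4 shares of £138,000: Mateus, Keturah, and Kira each take £138,000; Freya's £138,000 share passes to Freya's issue.
Freya's share (£138,000) is divided into 2 shares of £69,000: Cormac and Nadia each take £69,000.

Cormac receives 1/8 of the estate.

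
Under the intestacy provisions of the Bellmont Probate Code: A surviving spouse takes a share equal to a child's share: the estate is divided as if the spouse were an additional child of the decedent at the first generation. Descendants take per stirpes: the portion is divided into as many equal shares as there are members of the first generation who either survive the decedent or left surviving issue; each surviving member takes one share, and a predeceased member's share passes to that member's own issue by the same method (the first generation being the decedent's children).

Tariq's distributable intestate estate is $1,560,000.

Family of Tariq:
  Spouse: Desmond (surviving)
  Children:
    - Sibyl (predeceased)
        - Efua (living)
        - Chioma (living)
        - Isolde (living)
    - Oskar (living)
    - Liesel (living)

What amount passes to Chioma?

The spouse counts as an additional share at the children's level, so there are 4 primary shares of $390,000. Desmond takes one such share ($390,000).
The children's combined portion ($1,170,000) is divided into 3 shares of $390,000: Oskar and Liesel each take $390,000; Sibyl's $390,000 share passes to Sibyl's issue.
Sibyl's share ($390,000) is divided into 3 shares of $130,000: Efua, Chioma, and Isolde each take $130,000.

Chioma receives $130,000.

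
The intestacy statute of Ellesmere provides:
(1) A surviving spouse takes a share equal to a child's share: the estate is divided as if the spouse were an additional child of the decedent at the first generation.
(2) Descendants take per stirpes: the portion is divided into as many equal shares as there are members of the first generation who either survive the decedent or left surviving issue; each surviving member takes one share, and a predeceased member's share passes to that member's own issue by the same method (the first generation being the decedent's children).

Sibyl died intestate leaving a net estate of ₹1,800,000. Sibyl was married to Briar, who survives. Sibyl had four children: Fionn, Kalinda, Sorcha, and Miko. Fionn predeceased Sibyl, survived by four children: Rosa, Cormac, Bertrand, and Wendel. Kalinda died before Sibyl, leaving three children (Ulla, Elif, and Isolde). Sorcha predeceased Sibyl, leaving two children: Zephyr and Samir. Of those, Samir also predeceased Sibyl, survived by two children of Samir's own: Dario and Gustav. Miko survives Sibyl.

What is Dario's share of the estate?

The spouse counts as an additional share at the children's level, so there are 5 primary shares of ₹360,000. Briar takes one such share (₹360,000).
The children's combined portion (₹1,440,000) is divided into 4 shares of ₹360,000: Miko takes ₹360,000; Fionn's ₹360,000 share passes to Fionn's issue; Kalinda's ₹360,000 share passes to Kalinda's issue; Sorcha's ₹360,000 share passes to Sorcha's issue.
Fionn's share (₹360,000) is divided into 4 shares of ₹90,000: Rosa, Cormac, Bertrand, and Wendel each take ₹90,000.
Kalinda's share (₹360,000) is divided into 3 shares of ₹120,000: Ulla, Elif, and Isolde each take ₹120,000.
Sorcha's share (₹360,000) is divided into 2 shares of ₹180,000: Zephyr takes ₹180,000; Samir's ₹180,000 share passes to Samir's issue.
Samir's share (₹180,000) is divided into 2 shares of ₹90,000: Dario and Gustav each take ₹90,000.

Dario receives ₹90,000.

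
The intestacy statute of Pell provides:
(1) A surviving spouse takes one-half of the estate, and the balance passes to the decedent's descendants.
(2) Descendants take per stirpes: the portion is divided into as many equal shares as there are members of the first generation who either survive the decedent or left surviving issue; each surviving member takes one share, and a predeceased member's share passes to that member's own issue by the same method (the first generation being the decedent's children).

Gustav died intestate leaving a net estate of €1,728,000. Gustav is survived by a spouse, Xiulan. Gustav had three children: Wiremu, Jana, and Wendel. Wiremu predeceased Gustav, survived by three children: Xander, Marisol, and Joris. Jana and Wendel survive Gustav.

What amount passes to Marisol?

Xiulan takes one-half of €1,728,000 = €864,000. The remaining €864,000 passes to the descendants.
The descendants' portion (€864,000) is divided into 3 shares of €288,000: Jana and Wendel each take €288,000; Wiremu's €288,000 share passes to Wiremu's issue.
Wiremu's share (€288,000) is divided into 3 shares of €96,000: Xander, Marisol, and Joris each take €96,000.

Marisol receives €96,000.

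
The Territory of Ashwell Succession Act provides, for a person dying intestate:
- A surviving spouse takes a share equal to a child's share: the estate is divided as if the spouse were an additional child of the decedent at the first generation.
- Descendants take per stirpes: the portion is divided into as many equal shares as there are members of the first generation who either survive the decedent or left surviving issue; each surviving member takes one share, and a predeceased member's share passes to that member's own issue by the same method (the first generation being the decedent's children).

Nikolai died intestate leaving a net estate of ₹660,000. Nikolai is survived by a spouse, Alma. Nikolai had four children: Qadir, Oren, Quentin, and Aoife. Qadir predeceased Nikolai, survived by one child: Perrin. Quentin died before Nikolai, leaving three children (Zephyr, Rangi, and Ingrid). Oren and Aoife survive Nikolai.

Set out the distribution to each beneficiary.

The spouse counts as an additional share at the children's level, so there are 5 primary shares of ₹132,000. Alma takes one such share (₹132,000).
The children's combined portion (₹528,000) is divided into 4 shares of ₹132,000: Oren and Aoife each take ₹132,000; Qadir's ₹132,000 share passes to Qadir's issue; Quentin's ₹132,000 share passes to Quentin's issue.
Qadir's share (₹132,000) passes entirely to Perrin.
Quentin's share (₹132,000) is divided into 3 shares of ₹44,000: Zephyr, Rangi, and Ingrid each take ₹44,000.

Alma: ₹132,000; Perrin: ₹132,000; Oren: ₹132,000; Zephyr: ₹44,000; Rangi: ₹44,000; Ingrid: ₹44,000; Aoife: ₹132,000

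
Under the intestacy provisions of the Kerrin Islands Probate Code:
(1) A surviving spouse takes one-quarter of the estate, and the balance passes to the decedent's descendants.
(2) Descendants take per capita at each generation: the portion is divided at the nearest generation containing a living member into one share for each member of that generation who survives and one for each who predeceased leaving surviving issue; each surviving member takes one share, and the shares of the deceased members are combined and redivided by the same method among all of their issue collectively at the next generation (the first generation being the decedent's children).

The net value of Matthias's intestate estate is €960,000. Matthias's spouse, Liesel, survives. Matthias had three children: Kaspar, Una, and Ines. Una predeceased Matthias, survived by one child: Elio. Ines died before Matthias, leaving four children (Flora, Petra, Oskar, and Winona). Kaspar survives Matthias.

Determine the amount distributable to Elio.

Elio receives €96,000.

Liesel takes one-quarter of €960,000 = €240,000. The remaining €720,000 passes to the descendants.
The descendants' portion (€720,000) is divided at the children's generation into 3 shares of €240,000. Kaspar takes €240,000. The 2 shares of the deceased (Una and Ines) are combined into a pool of €480,000.
That pool (€480,000) is divided at the grandchildren's generation equally among Elio, Flora, Petra, Oskar, and Winona: €96,000 each.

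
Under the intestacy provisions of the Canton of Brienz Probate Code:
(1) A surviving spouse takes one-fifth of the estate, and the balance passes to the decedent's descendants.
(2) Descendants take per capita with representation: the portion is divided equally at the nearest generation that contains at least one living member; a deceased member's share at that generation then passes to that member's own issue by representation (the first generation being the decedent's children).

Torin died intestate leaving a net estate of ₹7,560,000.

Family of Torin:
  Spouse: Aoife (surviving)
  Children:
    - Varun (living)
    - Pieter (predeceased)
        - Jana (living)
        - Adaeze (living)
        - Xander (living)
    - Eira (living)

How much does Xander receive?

Xander receives ₹672,000.

Aoife takes one-fifth of ₹7,560,000 = ₹1,512,000. The remaining ₹6,048,000 passes to the descendants.
The descendants' portion (₹6,048,000) is divided into 3 shares of ₹2,016,000: Varun and Eira each take ₹2,016,000; Pieter's ₹2,016,000 share passes to Pieter's issue.
Pieter's share (₹2,016,000) is divided into 3 shares of ₹672,000: Jana, Adaeze, and Xander each take ₹672,000.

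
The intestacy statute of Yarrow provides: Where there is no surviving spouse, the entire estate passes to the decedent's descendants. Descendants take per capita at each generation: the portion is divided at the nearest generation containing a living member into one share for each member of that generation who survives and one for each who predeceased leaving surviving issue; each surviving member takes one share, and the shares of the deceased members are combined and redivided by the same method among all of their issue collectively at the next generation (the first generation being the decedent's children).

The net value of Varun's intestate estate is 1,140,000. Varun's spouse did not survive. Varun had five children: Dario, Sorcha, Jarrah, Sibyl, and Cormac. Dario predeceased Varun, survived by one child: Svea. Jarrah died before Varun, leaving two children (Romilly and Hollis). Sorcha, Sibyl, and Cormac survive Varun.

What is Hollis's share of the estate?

Hollis receives 152,000.

The entire 1,140,000 passes to the descendants.
That amount (1,140,000) is divided at the children's generation into 5 shares of 228,000. Sorcha, Sibyl, and Cormac each take 228,000. The 2 shares of the deceased (Dario and Jarrah) are combined into a pool of 456,000.
That pool (456,000) is divided at the grandchildren's generation equally among Svea, Romilly, and Hollis: 152,000 each.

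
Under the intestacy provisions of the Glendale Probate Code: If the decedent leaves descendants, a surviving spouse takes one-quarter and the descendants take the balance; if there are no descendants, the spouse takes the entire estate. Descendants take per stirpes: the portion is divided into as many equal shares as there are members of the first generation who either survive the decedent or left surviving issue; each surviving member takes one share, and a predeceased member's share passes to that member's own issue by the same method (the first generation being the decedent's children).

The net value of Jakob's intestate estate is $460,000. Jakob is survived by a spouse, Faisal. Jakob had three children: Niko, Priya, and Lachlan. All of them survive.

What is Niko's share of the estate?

Faisal takes one-quarter of $460,000 = $115,000. The remaining $345,000 passes to the descendants.
The descendants' portion ($345,000) is divided into 3 shares of $115,000: Niko, Priya, and Lachlan each take $115,000.

Niko receives $115,000.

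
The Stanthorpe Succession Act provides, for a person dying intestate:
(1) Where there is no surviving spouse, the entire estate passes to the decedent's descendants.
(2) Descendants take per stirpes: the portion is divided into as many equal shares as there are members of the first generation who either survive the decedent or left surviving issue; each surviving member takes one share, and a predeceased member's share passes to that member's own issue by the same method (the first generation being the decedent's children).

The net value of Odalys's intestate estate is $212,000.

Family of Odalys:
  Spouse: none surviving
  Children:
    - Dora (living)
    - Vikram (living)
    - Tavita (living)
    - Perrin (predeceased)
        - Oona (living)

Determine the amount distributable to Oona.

The entire $212,000 passes to the descendants.
That amount ($212,000) is divided into 4 shares of $53,000: Dora, Vikram, and Tavita each take $53,000; Perrin's $53,000 share passes to Perrin's issue.
Perrin's share ($53,000) passes entirely to Oona.

Oona receives $53,000.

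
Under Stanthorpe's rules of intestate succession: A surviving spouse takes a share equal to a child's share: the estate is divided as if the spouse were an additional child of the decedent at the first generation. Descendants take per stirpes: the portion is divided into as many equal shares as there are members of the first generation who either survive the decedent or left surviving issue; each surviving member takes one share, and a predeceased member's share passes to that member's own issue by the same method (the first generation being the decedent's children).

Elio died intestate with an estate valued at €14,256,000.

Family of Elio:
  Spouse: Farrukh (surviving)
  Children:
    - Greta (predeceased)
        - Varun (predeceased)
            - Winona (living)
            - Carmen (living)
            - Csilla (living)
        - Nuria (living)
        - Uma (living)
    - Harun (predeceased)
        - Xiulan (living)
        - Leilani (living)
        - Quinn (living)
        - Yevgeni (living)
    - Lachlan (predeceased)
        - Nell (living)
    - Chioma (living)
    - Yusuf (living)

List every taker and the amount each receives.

The spouse counts as an additional share at the children's level, so there are 6 primary shares of €2,376,000. Farrukh takes one such share (€2,376,000).
The children's combined portion (€11,880,000) is divided into 5 shares of €2,376,000: Chioma and Yusuf each take €2,376,000; Greta's €2,376,000 share passes to Greta's issue; Harun's €2,376,000 share passes to Harun's issue; Lachlan's €2,376,000 share passes to Lachlan's issue.
Greta's share (€2,376,000) is divided into 3 shares of €792,000: Nuria and Uma each take €792,000; Varun's €792,000 share passes to Varun's issue.
Varun's share (€792,000) is divided into 3 shares of €264,000: Winona, Carmen, and Csilla each take €264,000.
Harun's share (€2,376,000) is divided into 4 shares of €594,000: Xiulan, Leilani, Quinn, and Yevgeni each take €594,000.
Lachlan's share (€2,376,000) passes entirely to Nell.

Farrukh: €2,376,000; Winona: €264,000; Carmen: €264,000; Csilla: €264,000; Nuria: €792,000; Uma: €792,000; Xiulan: €594,000; Leilani: €594,000; Quinn: €594,000; Yevgeni: €594,000; Nell: €2,376,000; Chioma: €2,376,000; Yusuf: €2,376,000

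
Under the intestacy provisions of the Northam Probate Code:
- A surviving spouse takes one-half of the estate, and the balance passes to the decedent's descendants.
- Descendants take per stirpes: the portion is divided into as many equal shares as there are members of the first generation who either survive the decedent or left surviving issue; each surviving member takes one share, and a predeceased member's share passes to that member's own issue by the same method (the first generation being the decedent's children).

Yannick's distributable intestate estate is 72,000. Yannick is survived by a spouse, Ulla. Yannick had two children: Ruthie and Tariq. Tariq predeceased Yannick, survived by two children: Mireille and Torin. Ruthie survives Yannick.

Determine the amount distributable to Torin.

Ulla takes one-half of 72,000 = 36,000. The remaining 36,000 passes to the descendants.
The descendants' portion (36,000) is divided into 2 shares of 18,000: Ruthie takes 18,000; Tariq's 18,000 share passes to Tariq's issue.
Tariq's share (18,000) is divided into 2 shares of 9,000: Mireille and Torin each take 9,000.

Torin receives 9,000.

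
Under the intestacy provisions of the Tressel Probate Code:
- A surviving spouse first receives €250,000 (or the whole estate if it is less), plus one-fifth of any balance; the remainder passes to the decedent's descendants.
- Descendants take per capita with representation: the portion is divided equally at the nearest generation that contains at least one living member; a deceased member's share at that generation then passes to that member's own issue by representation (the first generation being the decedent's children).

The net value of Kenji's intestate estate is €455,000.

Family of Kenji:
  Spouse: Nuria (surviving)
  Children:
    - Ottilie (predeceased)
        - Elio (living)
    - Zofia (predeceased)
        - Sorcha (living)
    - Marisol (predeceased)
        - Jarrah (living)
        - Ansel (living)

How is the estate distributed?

Nuria: €291,000; Elio: €41,000; Sorcha: €41,000; Jarrah: €41,000; Ansel: €41,000

Nuria first takes €250,000, leaving a balance of €205,000. Nuria then takes one-fifth of the balance (€41,000), for a total of €291,000. The remaining €164,000 passes to the descendants.
No child survives, so the initial division is made at the grandchildren's generation.
The descendants' portion (€164,000) is divided into 4 shares of €41,000: Elio, Sorcha, Jarrah, and Ansel each take €41,000.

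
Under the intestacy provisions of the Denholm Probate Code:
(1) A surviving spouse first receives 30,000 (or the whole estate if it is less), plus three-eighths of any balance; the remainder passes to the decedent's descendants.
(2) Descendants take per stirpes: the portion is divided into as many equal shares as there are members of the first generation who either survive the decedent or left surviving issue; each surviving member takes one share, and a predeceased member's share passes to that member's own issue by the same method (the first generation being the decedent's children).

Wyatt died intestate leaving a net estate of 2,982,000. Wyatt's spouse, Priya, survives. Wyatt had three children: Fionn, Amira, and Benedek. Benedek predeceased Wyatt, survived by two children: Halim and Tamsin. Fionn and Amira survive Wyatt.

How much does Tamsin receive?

Priya first takes 30,000, leaving a balance of 2,952,000. Priya then takes three-eighths of the balance (1,107,000), for a total of 1,137,000. The remaining 1,845,000 passes to the descendants.
The descendants' portion (1,845,000) is divided into 3 shares of 615,000: Fionn and Amira each take 615,000; Benedek's 615,000 share passes to Benedek's issue.
Benedek's share (615,000) is divided into 2 shares of 307,500: Halim and Tamsin each take 307,500.

Tamsin receives 307,500.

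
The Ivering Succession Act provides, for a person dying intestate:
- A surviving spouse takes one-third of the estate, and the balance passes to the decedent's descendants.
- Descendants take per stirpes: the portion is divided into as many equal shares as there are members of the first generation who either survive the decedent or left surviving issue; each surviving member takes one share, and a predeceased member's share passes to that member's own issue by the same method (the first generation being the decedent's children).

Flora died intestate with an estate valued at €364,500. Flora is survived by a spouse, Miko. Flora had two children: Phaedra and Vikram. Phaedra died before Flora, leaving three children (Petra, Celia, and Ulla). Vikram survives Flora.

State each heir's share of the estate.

Miko: €121,500; Petra: €40,500; Celia: €40,500; Ulla: €40,500; Vikram: €121,500

Miko takes one-third of €364,500 = €121,500. The remaining €243,000 passes to the descendants.
The descendants' portion (€243,000) is divided into 2 shares of €121,500: Vikram takes €121,500; Phaedra's €121,500 share passes to Phaedra's issue.
Phaedra's share (€121,500) is divided into 3 shares of €40,500: Petra, Celia, and Ulla each take €40,500.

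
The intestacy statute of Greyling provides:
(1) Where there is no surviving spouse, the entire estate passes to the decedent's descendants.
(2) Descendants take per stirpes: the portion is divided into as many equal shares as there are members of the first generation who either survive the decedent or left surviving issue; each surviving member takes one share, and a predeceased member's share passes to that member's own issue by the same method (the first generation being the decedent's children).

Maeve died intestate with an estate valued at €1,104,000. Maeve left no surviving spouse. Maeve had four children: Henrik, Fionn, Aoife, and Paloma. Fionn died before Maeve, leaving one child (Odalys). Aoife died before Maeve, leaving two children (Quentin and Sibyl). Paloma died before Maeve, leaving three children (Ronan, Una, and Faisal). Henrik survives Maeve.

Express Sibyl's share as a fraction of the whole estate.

Sibyl receives 1/8 of the estate.

The entire €1,104,000 passes to the descendants.
That amount (€1,104,000) is divided into 4 shares of €276,000: Henrik takes €276,000; Fionn's €276,000 share passes to Fionn's issue; Aoife's €276,000 share passes to Aoife's issue; Paloma's €276,000 share passes to Paloma's issue.
Fionn's share (€276,000) passes entirely to Odalys.
Aoife's share (€276,000) is divided into 2 shares of €138,000: Quentin and Sibyl each take €138,000.
Paloma's share (€276,000) is divided into 3 shares of €92,000: Ronan, Una, and Faisal each take €92,000.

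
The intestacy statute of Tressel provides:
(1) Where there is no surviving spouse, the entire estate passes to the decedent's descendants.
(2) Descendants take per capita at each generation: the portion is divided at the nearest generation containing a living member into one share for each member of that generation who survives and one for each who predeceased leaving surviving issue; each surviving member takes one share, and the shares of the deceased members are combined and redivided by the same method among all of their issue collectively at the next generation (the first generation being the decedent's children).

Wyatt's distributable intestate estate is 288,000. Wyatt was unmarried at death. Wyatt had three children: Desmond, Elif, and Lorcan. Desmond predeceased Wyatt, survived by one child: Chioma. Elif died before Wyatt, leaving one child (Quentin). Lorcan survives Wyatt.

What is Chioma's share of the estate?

The entire 288,000 passes to the descendants.
That amount (288,000) is divided at the children's generation into 3 shares of 96,000. Lorcan takes 96,000. The 2 shares of the deceased (Desmond and Elif) are combined into a pool of 192,000.
That pool (192,000) is divided at the grandchildren's generation equally among Chioma and Quentin: 96,000 each.

Chioma receives 96,000.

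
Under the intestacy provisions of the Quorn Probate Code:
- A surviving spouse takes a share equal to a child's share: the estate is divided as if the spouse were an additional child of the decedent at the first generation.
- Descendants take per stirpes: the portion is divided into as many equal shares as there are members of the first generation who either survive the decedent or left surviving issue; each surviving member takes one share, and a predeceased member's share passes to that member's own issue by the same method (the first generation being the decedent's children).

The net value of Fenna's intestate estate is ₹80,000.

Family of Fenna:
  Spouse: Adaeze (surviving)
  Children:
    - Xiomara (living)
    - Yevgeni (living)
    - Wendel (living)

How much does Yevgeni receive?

The spouse counts as an additional share at the children's level, so there are 4 primary shares of ₹20,000. Adaeze takes one such share (₹20,000).
The children's combined portion (₹60,000) is divided into 3 shares of ₹20,000: Xiomara, Yevgeni, and Wendel each take ₹20,000.

Yevgeni receives ₹20,000.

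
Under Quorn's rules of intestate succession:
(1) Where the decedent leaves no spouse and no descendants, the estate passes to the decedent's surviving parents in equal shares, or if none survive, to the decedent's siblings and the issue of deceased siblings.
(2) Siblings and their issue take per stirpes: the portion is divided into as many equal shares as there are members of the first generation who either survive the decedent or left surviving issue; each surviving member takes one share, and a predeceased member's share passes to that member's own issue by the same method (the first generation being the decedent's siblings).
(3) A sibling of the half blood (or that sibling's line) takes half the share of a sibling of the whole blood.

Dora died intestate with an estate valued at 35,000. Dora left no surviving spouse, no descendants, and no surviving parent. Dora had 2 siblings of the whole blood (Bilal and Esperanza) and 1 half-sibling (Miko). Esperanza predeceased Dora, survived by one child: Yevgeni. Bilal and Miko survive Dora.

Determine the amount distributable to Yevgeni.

Yevgeni receives 14,000.

The entire 35,000 passes to the siblings and their issue.
Counting each half-blood sibling's line as half a unit, there are 5/2 units in 35,000, so one unit is 14,000. Whole-blood lines (Bilal and Esperanza) take 14,000 each; half-blood lines (Miko) take 7,000 each.
Esperanza's share (14,000) passes entirely to Yevgeni.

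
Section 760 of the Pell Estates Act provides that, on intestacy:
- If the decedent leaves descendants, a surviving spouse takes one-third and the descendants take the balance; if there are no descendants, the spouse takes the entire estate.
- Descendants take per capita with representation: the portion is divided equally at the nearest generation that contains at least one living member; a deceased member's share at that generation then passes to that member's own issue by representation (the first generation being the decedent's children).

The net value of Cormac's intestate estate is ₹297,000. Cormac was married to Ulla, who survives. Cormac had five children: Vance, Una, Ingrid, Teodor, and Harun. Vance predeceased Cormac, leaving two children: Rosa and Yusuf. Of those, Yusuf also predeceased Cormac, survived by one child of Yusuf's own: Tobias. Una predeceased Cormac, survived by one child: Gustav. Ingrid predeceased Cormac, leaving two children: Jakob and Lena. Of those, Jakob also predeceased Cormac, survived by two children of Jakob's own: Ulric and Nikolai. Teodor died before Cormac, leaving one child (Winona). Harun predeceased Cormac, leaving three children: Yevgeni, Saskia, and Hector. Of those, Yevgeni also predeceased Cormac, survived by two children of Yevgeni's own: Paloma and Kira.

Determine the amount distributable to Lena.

Lena receives ₹22,000.

Ulla takes one-third of ₹297,000 = ₹99,000. The remaining ₹198,000 passes to the descendants.
No child survives, so the initial division is made at the grandchildren's generation.
The descendants' portion (₹198,000) is divided into 9 shares of ₹22,000: Rosa, Gustav, Lena, Winona, Saskia, and Hector each take ₹22,000; Yusuf's ₹22,000 share passes to Yusuf's issue; Jakob's ₹22,000 share passes to Jakob's issue; Yevgeni's ₹22,000 share passes to Yevgeni's issue.
Yusuf's share (₹22,000) passes entirely to Tobias.
Jakob's share (₹22,000) is divided into 2 shares of ₹11,000: Ulric and Nikolai each take ₹11,000.
Yevgeni's share (₹22,000) is divided into 2 shares of ₹11,000: Paloma and Kira each take ₹11,000.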